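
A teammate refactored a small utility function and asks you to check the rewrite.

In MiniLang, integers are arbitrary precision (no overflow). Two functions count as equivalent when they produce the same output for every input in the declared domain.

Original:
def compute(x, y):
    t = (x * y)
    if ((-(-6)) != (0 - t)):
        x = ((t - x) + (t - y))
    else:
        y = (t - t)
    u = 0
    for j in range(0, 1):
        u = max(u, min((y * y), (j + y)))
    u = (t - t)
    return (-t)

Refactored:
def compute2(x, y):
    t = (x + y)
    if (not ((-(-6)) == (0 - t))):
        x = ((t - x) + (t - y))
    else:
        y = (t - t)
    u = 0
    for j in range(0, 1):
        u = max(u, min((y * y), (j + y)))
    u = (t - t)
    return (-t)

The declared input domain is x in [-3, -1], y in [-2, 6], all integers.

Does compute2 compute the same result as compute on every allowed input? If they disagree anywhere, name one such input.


On input x=-3, y=-2, compute returns -6 while compute2 returns 5.
verdict: not equivalent; witness: x=-3, y=-2


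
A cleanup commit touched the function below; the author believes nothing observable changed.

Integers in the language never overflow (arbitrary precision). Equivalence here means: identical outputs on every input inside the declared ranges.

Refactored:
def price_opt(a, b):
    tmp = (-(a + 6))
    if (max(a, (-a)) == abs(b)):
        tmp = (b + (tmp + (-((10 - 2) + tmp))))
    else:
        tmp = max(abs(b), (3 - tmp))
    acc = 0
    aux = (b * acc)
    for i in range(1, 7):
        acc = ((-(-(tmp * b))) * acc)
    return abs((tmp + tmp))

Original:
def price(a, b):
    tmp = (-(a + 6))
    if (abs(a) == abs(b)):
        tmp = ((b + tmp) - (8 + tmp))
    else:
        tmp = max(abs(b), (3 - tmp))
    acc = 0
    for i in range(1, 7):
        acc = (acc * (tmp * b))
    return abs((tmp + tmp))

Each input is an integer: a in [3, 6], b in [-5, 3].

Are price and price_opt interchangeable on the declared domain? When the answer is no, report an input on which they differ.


Differences: statement counts differ, and constant usage differs, and local variable names differ, and min/max/abs usage differs, and arithmetic usage differs — yet all 36 inputs agree.
verdict: equivalent


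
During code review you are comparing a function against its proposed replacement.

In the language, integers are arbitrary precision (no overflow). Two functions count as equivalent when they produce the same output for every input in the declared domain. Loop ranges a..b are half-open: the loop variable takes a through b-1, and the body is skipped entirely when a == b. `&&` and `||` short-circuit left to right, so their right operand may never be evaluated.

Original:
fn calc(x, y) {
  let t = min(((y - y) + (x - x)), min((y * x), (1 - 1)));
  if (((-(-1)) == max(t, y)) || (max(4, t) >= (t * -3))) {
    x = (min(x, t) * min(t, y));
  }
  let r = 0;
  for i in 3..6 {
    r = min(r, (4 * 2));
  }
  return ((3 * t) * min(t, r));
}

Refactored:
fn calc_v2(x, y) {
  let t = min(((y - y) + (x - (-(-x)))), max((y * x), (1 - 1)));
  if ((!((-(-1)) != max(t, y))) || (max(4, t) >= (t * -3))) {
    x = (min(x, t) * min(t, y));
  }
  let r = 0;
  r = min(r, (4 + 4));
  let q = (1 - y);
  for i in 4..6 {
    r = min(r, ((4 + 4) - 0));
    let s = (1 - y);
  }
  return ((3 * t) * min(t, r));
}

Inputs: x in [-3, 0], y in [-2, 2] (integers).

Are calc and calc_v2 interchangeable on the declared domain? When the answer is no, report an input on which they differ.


Evaluate both at x=-3, y=1.
calc: t = -3; (((-(-1)) == max(t, y)) || (max(4, t) >= (t * -3))) -> true; x = 9; r = 0; [i=3]; r = 0; [i=4]; r = 0; [i=5]; r = 0; return 27
calc_v2: t = 0; ((!((-(-1)) != max(t, y))) || (max(4, t) >= (t * -3))) -> true; x = 0; r = 0; r = 0; q = 0; [i=4]; r = 0; s = 0; [i=5]; r = 0; s = 0; return 0
27 and 0 differ, so these are not the same function on this domain.
verdict: not equivalent; witness: x=-3, y=1


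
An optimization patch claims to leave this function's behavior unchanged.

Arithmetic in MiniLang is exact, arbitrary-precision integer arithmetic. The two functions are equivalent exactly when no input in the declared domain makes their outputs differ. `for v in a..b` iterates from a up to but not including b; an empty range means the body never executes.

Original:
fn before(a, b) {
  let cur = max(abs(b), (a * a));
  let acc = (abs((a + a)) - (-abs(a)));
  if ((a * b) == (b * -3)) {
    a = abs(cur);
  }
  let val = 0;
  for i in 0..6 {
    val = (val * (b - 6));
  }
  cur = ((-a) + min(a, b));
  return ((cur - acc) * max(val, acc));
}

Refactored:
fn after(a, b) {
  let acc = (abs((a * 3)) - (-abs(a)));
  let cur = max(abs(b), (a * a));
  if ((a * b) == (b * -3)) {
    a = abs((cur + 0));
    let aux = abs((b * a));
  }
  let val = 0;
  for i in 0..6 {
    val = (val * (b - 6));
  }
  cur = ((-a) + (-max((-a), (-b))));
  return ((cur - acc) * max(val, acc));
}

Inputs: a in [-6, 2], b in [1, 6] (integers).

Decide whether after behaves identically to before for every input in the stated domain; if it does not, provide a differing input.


There is a counterexample at a=-6, b=1: -324 on one side, -576 on the other.
before: cur := 36 | acc := 18 | ((a * b) == (b * -3)): false | val := 0 | iter i=0: | val := 0 | iter i=1: | val := 0 | iter i=2: | val := 0 | iter i=3: | val := 0 | iter i=4: | val := 0 | iter i=5: | val := 0 | cur := 0 | result -324
after: acc := 24 | cur := 36 | ((a * b) == (b * -3)): false | val := 0 | iter i=0: | val := 0 | iter i=1: | val := 0 | iter i=2: | val := 0 | iter i=3: | val := 0 | iter i=4: | val := 0 | iter i=5: | val := 0 | cur := 0 | result -576
verdict: not equivalent; witness: a=-6, b=1


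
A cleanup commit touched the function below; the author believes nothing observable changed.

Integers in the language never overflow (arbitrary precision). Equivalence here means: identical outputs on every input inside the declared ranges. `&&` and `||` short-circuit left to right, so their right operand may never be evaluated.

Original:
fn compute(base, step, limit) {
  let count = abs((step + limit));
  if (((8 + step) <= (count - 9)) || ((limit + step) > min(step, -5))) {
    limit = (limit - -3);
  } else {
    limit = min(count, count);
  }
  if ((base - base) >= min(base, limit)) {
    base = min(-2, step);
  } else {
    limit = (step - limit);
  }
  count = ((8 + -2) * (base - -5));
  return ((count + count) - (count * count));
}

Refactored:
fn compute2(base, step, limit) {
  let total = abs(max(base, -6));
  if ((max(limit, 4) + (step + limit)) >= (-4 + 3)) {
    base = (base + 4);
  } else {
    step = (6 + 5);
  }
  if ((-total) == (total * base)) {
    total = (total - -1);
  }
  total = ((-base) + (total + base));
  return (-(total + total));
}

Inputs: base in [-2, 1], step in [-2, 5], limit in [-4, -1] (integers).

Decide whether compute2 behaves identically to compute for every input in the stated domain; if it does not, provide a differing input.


base=-2, step=-2, limit=-4 yields -288 from compute but -4 from compute2.
verdict: not equivalent; witness: base=-2, step=-2, limit=-4


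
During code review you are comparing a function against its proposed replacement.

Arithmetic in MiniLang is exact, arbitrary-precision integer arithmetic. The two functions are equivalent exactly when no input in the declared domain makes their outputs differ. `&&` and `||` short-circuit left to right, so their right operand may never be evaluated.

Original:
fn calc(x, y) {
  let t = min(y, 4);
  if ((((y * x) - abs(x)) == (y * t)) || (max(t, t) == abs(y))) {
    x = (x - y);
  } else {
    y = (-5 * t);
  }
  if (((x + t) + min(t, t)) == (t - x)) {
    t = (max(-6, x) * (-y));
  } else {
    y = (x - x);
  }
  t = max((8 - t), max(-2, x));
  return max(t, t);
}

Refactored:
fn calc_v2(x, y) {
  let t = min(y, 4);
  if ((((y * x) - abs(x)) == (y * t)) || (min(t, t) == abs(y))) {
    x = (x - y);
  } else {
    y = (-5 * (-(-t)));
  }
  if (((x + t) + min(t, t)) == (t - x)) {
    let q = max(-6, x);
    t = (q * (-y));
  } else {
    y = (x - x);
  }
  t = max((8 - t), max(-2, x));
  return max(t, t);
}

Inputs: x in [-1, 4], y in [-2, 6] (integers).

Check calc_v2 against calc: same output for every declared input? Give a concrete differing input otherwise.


The edit looks behavioral (`max(t, t)` became `min(t, t)`), but over these ranges it never changes the outcome.
Spot check at x=-1, y=2 — calc: t becomes 2; next ((((y * x) - abs(x)) == (y * t)) || (max(t, t) == abs(y))) evaluates to true; next x becomes -3; next (((x + t) + min(t, t)) == (t - x)) evaluates to false; next y becomes 0; next t becomes 6; next final value 6. calc_v2: t becomes 2; next ((((y * x) - abs(x)) == (y * t)) || (min(t, t) == abs(y))) evaluates to true; next x becomes -3; next (((x + t) + min(t, t)) == (t - x)) evaluates to false; next y becomes 0; next t becomes 6; next final value 6. Both give 6.
Every one of the 54 inputs gives matching results.
verdict: equivalent


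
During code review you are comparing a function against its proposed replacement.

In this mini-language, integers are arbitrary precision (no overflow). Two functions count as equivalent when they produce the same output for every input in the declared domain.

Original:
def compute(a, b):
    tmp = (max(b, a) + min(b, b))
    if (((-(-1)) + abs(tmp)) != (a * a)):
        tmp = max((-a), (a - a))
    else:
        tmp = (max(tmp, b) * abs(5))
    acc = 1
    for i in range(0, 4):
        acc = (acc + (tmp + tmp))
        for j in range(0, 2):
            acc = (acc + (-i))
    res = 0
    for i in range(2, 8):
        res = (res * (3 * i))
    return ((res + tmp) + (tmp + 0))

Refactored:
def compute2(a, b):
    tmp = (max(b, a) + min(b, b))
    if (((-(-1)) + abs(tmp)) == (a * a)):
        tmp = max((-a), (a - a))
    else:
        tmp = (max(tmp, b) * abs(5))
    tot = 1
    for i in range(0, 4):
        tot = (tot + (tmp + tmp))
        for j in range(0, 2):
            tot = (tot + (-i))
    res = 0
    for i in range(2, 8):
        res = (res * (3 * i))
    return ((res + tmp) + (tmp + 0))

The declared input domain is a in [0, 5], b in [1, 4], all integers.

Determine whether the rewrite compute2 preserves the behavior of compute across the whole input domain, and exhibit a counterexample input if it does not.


There is a counterexample at a=0, b=1: 0 on one side, 20 on the other.
compute: tmp=2, then (((-(-1)) + abs(tmp)) != (a * a)) is true, then tmp=0, then acc=1, then (i=0), then acc=1, then (j=0), then acc=1, then (j=1), then acc=1, then (i=1), then acc=1, then (j=0), then acc=0, then (j=1), then acc=-1, then (i=2), then acc=-1, then (j=0), then acc=-3, then (j=1), then acc=-5, then (i=3), then acc=-5, then (j=0), then acc=-8, then (j=1), then acc=-11, then res=0, then (i=2), then res=0, then (i=3), then res=0, then (i=4), then res=0, then (i=5), then res=0, then (i=6), then res=0, then (i=7), then res=0, then returns 0
compute2: tmp=2, then (((-(-1)) + abs(tmp)) == (a * a)) is false, then tmp=10, then tot=1, then (i=0), then tot=21, then (j=0), then tot=21, then (j=1), then tot=21, then (i=1), then tot=41, then (j=0), then tot=40, then (j=1), then tot=39, then (i=2), then tot=59, then (j=0), then tot=57, then (j=1), then tot=55, then (i=3), then tot=75, then (j=0), then tot=72, then (j=1), then tot=69, then res=0, then (i=2), then res=0, then (i=3), then res=0, then (i=4), then res=0, then (i=5), then res=0, then (i=6), then res=0, then (i=7), then res=0, then returns 20
verdict: not equivalent; witness: a=0, b=1


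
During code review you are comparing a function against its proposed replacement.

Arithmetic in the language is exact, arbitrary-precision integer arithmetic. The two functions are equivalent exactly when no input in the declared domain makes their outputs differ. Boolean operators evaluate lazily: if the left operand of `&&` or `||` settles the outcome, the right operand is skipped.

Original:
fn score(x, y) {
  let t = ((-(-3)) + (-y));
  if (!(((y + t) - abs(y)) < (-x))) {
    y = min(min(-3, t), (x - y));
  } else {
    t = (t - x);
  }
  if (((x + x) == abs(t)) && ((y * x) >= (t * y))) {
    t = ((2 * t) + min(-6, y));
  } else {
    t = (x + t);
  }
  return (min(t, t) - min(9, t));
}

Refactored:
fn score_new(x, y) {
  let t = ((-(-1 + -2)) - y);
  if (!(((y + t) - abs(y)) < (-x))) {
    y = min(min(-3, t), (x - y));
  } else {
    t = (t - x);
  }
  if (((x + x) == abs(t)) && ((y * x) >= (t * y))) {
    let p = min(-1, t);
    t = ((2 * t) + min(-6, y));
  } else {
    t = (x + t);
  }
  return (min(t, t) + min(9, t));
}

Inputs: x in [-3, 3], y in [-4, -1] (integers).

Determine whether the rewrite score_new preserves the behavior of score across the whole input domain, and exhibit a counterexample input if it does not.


Not equivalent: x=-3, y=-4 separates them (0 vs 14).
score: t becomes 7; next (!(((y + t) - abs(y)) < (-x))) evaluates to false; next t becomes 10; next (((x + x) == abs(t)) && ((y * x) >= (t * y))) evaluates to false; next t becomes 7; next final value 0
score_new: t becomes 7; next (!(((y + t) - abs(y)) < (-x))) evaluates to false; next t becomes 10; next (((x + x) == abs(t)) && ((y * x) >= (t * y))) evaluates to false; next t becomes 7; next final value 14
verdict: not equivalent; witness: x=-3, y=-4


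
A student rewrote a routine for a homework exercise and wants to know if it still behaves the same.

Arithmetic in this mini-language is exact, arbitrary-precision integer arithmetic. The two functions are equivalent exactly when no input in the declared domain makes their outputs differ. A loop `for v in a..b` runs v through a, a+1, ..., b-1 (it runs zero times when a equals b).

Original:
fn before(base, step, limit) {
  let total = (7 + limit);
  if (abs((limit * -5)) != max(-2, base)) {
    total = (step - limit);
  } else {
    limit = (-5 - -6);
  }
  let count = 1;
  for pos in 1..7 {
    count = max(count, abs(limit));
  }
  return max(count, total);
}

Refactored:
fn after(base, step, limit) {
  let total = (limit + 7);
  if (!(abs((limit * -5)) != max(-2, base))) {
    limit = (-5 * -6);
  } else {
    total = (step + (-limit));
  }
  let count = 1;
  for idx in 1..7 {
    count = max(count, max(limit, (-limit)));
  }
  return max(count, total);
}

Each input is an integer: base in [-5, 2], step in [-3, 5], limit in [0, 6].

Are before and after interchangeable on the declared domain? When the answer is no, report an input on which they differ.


Take base=0, step=-3, limit=0.
before: total becomes 7; next (abs((limit * -5)) != max(-2, base)) evaluates to false; next limit becomes 1; next count becomes 1; next at pos=1:; next count becomes 1; next at pos=2:; next count becomes 1; next at pos=3:; next count becomes 1; next at pos=4:; next count becomes 1; next at pos=5:; next count becomes 1; next at pos=6:; next count becomes 1; next final value 7
after: total becomes 7; next (!(abs((limit * -5)) != max(-2, base))) evaluates to true; next limit becomes 30; next count becomes 1; next at idx=1:; next count becomes 30; next at idx=2:; next count becomes 30; next at idx=3:; next count becomes 30; next at idx=4:; next count becomes 30; next at idx=5:; next count becomes 30; next at idx=6:; next count becomes 30; next final value 30
7 != 30, so the rewrite changes behavior.
verdict: not equivalent; witness: base=0, step=-3, limit=0


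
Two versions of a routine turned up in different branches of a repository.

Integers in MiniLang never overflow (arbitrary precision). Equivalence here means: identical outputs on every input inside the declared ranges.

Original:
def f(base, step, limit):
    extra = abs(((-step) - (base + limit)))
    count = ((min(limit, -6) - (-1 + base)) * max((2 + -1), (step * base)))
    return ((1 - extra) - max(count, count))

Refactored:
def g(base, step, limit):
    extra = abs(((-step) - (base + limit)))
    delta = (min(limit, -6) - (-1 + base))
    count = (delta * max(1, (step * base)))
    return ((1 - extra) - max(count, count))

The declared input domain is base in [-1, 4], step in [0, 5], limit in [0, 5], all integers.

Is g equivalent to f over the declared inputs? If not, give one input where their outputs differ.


Side by side, the visible changes include: local variable names differ, plus constant usage differs, plus statement counts differ, plus arithmetic usage differs.
One worked example (base=-1, step=0, limit=5) — f: extra := 4 | count := -4 | result 1; g: extra := 4 | delta := -4 | count := -4 | result 1; agreement on 1.
Sweeping the whole domain (216 inputs) finds no disagreement.
verdict: equivalent


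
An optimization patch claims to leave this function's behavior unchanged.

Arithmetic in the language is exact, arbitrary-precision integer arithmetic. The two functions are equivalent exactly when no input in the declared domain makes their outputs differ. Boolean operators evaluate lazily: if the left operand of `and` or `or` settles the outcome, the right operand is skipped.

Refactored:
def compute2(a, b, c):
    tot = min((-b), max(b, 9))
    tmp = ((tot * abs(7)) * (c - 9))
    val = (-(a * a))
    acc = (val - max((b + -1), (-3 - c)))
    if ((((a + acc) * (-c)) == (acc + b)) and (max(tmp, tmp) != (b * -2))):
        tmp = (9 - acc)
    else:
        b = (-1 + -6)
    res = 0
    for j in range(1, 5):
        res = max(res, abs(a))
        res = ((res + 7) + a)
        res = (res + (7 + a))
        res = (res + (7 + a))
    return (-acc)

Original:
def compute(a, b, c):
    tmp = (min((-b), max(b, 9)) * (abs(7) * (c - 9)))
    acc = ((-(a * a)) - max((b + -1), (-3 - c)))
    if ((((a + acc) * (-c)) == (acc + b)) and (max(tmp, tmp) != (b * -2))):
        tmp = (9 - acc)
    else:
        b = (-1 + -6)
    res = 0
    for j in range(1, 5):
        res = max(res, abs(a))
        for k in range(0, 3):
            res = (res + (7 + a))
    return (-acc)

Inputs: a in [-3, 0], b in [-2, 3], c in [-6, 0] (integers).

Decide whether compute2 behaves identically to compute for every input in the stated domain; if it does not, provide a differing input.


The two are interchangeable: constant usage differs, arithmetic usage differs, statement counts differ, local variable names differ, loop structure differs, and every declared input agrees.
As a probe, take a=-3, b=-2, c=-6: compute runs tmp := -210 | acc := -12 | ((((a + acc) * (-c)) == (acc + b)) and (max(tmp, tmp) != (b * -2))): false | b := -7 | res := 0 | iter j=1: | res := 3 | iter k=0: | res := 7 | iter k=1: | res := 11 | iter k=2: | res := 15 | iter j=2: | res := 15 | iter k=0: | res := 19 | iter k=1: | res := 23 | iter k=2: | res := 27 | iter j=3: | res := 27 | iter k=0: | res := 31 | iter k=1: | res := 35 | iter k=2: | res := 39 | iter j=4: | res := 39 | iter k=0: | res := 43 | iter k=1: | res := 47 | iter k=2: | res := 51 | result 12; compute2 runs tot := 2 | tmp := -210 | val := -9 | acc := -12 | ((((a + acc) * (-c)) == (acc + b)) and (max(tmp, tmp) != (b * -2))): false | b := -7 | res := 0 | iter j=1: | res := 3 | res := 7 | res := 11 | res := 15 | iter j=2: | res := 15 | res := 19 | res := 23 | res := 27 | iter j=3: | res := 27 | res := 31 | res := 35 | res := 39 | iter j=4: | res := 39 | res := 43 | res := 47 | res := 51 | result 12; both end at 12.
Every one of the 168 inputs gives matching results.
verdict: equivalent


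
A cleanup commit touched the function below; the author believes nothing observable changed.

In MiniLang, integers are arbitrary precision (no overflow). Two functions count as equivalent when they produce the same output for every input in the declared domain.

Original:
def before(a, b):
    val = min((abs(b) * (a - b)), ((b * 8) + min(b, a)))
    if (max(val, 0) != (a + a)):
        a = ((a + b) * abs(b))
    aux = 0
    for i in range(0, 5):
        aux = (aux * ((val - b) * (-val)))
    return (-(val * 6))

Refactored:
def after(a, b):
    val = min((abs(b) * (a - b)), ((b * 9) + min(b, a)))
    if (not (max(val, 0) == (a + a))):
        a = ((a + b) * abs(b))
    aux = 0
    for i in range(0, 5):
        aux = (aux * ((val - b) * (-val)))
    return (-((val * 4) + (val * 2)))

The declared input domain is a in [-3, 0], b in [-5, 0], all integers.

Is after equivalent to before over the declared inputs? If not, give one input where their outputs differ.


These are not equivalent — on a=-3, b=-5 the outputs split (270 vs 300).
before: val := -45 | (max(val, 0) != (a + a)): true | a := -40 | aux := 0 | iter i=0: | aux := 0 | iter i=1: | aux := 0 | iter i=2: | aux := 0 | iter i=3: | aux := 0 | iter i=4: | aux := 0 | result 270
after: val := -50 | (not (max(val, 0) == (a + a))): true | a := -40 | aux := 0 | iter i=0: | aux := 0 | iter i=1: | aux := 0 | iter i=2: | aux := 0 | iter i=3: | aux := 0 | iter i=4: | aux := 0 | result 300
verdict: not equivalent; witness: a=-3, b=-5


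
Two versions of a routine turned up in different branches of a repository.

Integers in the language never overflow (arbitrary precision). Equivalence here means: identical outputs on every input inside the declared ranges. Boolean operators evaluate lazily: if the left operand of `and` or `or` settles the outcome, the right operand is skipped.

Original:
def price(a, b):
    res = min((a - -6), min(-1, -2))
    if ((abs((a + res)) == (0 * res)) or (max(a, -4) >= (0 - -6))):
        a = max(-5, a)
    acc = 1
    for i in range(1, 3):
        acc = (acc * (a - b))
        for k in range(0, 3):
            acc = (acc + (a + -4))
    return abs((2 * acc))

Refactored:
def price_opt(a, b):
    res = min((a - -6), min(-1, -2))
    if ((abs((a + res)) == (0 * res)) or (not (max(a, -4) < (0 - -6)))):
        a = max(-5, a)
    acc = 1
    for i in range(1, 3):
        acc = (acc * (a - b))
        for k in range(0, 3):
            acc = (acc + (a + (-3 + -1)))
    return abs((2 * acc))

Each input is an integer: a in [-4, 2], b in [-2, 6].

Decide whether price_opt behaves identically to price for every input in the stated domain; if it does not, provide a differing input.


Comparing the listings, the differences include: arithmetic usage differs; and boolean connective usage differs; and constant usage differs; and comparison usage differs.
One worked example (a=-4, b=4) — price: res := -2 | ((abs((a + res)) == (0 * res)) or (max(a, -4) >= (0 - -6))): false | acc := 1 | iter i=1: | acc := -8 | iter k=0: | acc := -16 | iter k=1: | acc := -24 | iter k=2: | acc := -32 | iter i=2: | acc := 256 | iter k=0: | acc := 248 | iter k=1: | acc := 240 | iter k=2: | acc := 232 | result 464; price_opt: res := -2 | ((abs((a + res)) == (0 * res)) or (not (max(a, -4) < (0 - -6)))): false | acc := 1 | iter i=1: | acc := -8 | iter k=0: | acc := -16 | iter k=1: | acc := -24 | iter k=2: | acc := -32 | iter i=2: | acc := 256 | iter k=0: | acc := 248 | iter k=1: | acc := 240 | iter k=2: | acc := 232 | result 464; agreement on 464.
Across all 63 domain points the two functions coincide.
verdict: equivalent


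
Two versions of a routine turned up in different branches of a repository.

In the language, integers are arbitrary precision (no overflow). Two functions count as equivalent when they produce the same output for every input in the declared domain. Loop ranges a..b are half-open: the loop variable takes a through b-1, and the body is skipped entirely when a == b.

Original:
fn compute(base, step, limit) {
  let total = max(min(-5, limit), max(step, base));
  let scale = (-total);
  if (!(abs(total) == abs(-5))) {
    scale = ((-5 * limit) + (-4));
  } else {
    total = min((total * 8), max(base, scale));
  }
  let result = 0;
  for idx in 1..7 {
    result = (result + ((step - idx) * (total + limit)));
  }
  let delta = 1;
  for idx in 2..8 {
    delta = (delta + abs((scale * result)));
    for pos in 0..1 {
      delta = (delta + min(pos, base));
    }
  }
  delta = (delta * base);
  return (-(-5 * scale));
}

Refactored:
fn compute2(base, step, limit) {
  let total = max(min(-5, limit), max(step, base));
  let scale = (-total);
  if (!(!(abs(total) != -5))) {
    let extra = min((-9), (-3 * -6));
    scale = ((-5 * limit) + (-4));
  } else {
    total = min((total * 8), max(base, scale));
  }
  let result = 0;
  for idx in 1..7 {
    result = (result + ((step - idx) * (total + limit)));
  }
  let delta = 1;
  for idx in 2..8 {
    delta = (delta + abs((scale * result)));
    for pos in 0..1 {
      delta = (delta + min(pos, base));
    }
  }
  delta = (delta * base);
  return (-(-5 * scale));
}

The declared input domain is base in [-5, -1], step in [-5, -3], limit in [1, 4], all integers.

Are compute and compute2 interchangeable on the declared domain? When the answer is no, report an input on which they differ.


Run the pair on base=-5, step=-5, limit=1.
compute: total := -5 | scale := 5 | (!(abs(total) == abs(-5))): false | total := -40 | result := 0 | iter idx=1: | result := 234 | iter idx=2: | result := 507 | iter idx=3: | result := 819 | iter idx=4: | result := 1170 | iter idx=5: | result := 1560 | iter idx=6: | result := 1989 | delta := 1 | iter idx=2: | delta := 9946 | iter pos=0: | delta := 9941 | iter idx=3: | delta := 19886 | iter pos=0: | delta := 19881 | iter idx=4: | delta := 29826 | iter pos=0: | delta := 29821 | iter idx=5: | delta := 39766 | iter pos=0: | delta := 39761 | iter idx=6: | delta := 49706 | iter pos=0: | delta := 49701 | iter idx=7: | delta := 59646 | iter pos=0: | delta := 59641 | delta := -298205 | result 25
compute2: total := -5 | scale := 5 | (!(!(abs(total) != -5))): true | extra := -9 | scale := -9 | result := 0 | iter idx=1: | result := 24 | iter idx=2: | result := 52 | iter idx=3: | result := 84 | iter idx=4: | result := 120 | iter idx=5: | result := 160 | iter idx=6: | result := 204 | delta := 1 | iter idx=2: | delta := 1837 | iter pos=0: | delta := 1832 | iter idx=3: | delta := 3668 | iter pos=0: | delta := 3663 | iter idx=4: | delta := 5499 | iter pos=0: | delta := 5494 | iter idx=5: | delta := 7330 | iter pos=0: | delta := 7325 | iter idx=6: | delta := 9161 | iter pos=0: | delta := 9156 | iter idx=7: | delta := 10992 | iter pos=0: | delta := 10987 | delta := -54935 | result -45
25 vs -45 — the two versions disagree here.
verdict: not equivalent; witness: base=-5, step=-5, limit=1


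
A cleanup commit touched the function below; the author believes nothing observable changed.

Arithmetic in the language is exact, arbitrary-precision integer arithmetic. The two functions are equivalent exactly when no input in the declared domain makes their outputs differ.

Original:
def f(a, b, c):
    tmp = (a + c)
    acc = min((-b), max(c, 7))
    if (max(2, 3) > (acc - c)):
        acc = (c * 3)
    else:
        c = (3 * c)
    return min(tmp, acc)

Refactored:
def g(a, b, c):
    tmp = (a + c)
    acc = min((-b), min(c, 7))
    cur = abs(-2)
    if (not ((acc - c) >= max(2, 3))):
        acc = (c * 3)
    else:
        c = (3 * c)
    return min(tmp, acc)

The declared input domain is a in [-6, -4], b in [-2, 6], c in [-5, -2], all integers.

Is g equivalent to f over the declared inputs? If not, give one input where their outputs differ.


Try a=-6, b=-2, c=-5.
f: tmp = -11; acc = 2; (max(2, 3) > (acc - c)) -> false; c = -15; return -11
g: tmp = -11; acc = -5; cur = 2; (not ((acc - c) >= max(2, 3))) -> true; acc = -15; return -15
-11 != -15, so the rewrite changes behavior.
verdict: not equivalent; witness: a=-6, b=-2, c=-5


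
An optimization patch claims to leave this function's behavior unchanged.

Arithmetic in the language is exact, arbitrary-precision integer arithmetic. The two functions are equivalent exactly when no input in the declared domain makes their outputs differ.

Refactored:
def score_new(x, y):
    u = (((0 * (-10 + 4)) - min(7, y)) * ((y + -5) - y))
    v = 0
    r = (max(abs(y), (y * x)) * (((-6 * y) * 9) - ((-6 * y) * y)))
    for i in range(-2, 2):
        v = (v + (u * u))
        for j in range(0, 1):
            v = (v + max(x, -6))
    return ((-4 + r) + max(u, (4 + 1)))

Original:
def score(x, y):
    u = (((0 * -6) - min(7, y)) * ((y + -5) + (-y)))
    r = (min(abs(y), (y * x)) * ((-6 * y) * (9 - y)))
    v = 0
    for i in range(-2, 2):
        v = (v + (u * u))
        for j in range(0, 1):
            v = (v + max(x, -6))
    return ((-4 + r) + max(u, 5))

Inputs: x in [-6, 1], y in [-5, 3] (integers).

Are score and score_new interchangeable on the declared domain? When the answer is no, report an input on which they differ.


Take x=-6, y=-5.
score: u := -25 | r := 2100 | v := 0 | iter i=-2: | v := 625 | iter j=0: | v := 619 | iter i=-1: | v := 1244 | iter j=0: | v := 1238 | iter i=0: | v := 1863 | iter j=0: | v := 1857 | iter i=1: | v := 2482 | iter j=0: | v := 2476 | result 2101
score_new: u := -25 | v := 0 | r := 12600 | iter i=-2: | v := 625 | iter j=0: | v := 619 | iter i=-1: | v := 1244 | iter j=0: | v := 1238 | iter i=0: | v := 1863 | iter j=0: | v := 1857 | iter i=1: | v := 2482 | iter j=0: | v := 2476 | result 12601
2101 and 12601 differ, so these are not the same function on this domain.
verdict: not equivalent; witness: x=-6, y=-5


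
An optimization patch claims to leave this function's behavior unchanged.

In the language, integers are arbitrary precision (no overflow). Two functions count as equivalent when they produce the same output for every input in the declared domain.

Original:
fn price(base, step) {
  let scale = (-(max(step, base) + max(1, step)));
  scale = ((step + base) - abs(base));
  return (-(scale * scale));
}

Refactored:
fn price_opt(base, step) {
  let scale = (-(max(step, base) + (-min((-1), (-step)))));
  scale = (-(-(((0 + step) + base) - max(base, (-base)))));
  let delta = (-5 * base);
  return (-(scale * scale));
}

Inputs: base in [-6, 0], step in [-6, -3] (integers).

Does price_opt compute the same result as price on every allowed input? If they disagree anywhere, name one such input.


Whatever the rewrite altered, no input in the stated domain can expose a difference; all 28 inputs agree.
verdict: equivalent


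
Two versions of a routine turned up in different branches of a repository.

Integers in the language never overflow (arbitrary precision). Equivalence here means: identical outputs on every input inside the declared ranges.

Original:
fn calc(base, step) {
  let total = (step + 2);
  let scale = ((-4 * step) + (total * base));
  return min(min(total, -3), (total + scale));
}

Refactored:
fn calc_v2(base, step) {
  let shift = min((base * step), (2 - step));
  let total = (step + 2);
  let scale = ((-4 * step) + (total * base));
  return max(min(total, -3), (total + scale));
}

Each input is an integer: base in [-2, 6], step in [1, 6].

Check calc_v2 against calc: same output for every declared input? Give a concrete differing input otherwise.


These are not equivalent — on base=-2, step=1 the outputs split (-7 vs -3).
calc: total = 3; scale = -10; return -7
calc_v2: shift = -2; total = 3; scale = -10; return -3
verdict: not equivalent; witness: base=-2, step=1


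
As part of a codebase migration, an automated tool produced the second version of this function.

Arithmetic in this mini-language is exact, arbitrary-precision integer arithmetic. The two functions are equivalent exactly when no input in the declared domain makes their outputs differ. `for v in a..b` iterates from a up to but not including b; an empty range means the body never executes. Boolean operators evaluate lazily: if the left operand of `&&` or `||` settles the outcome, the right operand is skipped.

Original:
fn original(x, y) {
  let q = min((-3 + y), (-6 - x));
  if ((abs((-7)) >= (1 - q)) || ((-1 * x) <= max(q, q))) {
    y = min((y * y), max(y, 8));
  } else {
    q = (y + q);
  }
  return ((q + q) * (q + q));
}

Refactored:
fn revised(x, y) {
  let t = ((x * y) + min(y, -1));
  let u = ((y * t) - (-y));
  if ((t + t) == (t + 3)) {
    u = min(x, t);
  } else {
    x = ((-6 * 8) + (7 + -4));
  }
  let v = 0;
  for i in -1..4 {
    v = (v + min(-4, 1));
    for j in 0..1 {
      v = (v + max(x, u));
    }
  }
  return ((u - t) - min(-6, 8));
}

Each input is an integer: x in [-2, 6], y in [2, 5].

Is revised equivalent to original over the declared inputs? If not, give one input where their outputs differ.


At x=-2, y=2: original gives 64, revised gives 3.
verdict: not equivalent; witness: x=-2, y=2


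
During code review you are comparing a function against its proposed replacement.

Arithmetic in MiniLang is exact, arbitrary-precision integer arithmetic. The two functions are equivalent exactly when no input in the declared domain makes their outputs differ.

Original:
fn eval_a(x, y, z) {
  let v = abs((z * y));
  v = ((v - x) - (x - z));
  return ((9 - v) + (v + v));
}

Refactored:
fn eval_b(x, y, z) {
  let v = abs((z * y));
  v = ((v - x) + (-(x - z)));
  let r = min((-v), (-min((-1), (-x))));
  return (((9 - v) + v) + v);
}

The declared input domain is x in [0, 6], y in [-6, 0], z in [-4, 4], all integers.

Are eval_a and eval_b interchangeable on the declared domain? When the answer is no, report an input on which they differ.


One difference looks behavioral, but it never changes the outcome for any declared input; all 441 inputs agree.
verdict: equivalent


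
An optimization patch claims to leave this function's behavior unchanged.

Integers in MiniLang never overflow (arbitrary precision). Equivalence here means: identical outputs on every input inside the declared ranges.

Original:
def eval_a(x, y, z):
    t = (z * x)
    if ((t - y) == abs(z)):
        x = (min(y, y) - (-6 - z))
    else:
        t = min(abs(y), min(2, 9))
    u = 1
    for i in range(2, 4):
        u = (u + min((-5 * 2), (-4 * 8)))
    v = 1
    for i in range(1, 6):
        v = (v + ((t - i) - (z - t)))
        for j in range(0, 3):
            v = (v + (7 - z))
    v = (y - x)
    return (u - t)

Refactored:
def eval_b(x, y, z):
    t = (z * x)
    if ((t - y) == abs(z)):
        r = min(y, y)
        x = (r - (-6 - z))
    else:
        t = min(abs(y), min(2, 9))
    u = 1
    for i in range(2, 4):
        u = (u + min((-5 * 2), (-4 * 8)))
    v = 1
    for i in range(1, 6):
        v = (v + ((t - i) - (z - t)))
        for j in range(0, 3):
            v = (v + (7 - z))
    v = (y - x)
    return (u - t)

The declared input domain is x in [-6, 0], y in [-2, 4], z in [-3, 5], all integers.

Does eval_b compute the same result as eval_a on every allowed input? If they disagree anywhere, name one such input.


Equivalent — the differences include local variable names differ, plus statement counts differ, yet no declared input distinguishes the two.
Spot check at x=-5, y=4, z=-3 — eval_a: t becomes 15; next ((t - y) == abs(z)) evaluates to false; next t becomes 2; next u becomes 1; next at i=2:; next u becomes -31; next at i=3:; next u becomes -63; next v becomes 1; next at i=1:; next v becomes 7; next at j=0:; next v becomes 17; next at j=1:; next v becomes 27; next at j=2:; next v becomes 37; next at i=2:; next v becomes 42; next at j=0:; next v becomes 52; next at j=1:; next v becomes 62; next at j=2:; next v becomes 72; next at i=3:; next v becomes 76; next at j=0:; next v becomes 86; next at j=1:; next v becomes 96; next at j=2:; next v becomes 106; next at i=4:; next v becomes 109; next at j=0:; next v becomes 119; next at j=1:; next v becomes 129; next at j=2:; next v becomes 139; next at i=5:; next v becomes 141; next at j=0:; next v becomes 151; next at j=1:; next v becomes 161; next at j=2:; next v becomes 171; next v becomes 9; next final value -65. eval_b: t becomes 15; next ((t - y) == abs(z)) evaluates to false; next t becomes 2; next u becomes 1; next at i=2:; next u becomes -31; next at i=3:; next u becomes -63; next v becomes 1; next at i=1:; next v becomes 7; next at j=0:; next v becomes 17; next at j=1:; next v becomes 27; next at j=2:; next v becomes 37; next at i=2:; next v becomes 42; next at j=0:; next v becomes 52; next at j=1:; next v becomes 62; next at j=2:; next v becomes 72; next at i=3:; next v becomes 76; next at j=0:; next v becomes 86; next at j=1:; next v becomes 96; next at j=2:; next v becomes 106; next at i=4:; next v becomes 109; next at j=0:; next v becomes 119; next at j=1:; next v becomes 129; next at j=2:; next v becomes 139; next at i=5:; next v becomes 141; next at j=0:; next v becomes 151; next at j=1:; next v becomes 161; next at j=2:; next v becomes 171; next v becomes 9; next final value -65. Both give -65.
Across all 441 domain points the two functions coincide.
verdict: equivalent


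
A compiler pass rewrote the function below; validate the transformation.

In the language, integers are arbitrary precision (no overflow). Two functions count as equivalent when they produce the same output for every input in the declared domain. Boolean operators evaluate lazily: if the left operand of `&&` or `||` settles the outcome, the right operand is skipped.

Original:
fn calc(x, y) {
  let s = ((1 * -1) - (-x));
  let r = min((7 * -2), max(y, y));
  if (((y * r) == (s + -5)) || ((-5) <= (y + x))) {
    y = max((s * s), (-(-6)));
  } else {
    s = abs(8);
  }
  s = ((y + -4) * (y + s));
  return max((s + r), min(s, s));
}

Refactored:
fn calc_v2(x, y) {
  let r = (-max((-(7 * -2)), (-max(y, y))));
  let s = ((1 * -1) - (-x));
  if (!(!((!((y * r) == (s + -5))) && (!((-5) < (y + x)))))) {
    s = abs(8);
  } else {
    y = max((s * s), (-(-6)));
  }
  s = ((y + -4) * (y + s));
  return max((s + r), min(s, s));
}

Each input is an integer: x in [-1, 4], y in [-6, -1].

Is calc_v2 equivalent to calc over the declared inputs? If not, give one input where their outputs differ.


Not equivalent: x=-1, y=-4 separates them (8 vs -32).
calc: s becomes -2; next r becomes -14; next (((y * r) == (s + -5)) || ((-5) <= (y + x))) evaluates to true; next y becomes 6; next s becomes 8; next final value 8
calc_v2: r becomes -14; next s becomes -2; next (!(!((!((y * r) == (s + -5))) && (!((-5) < (y + x)))))) evaluates to true; next s becomes 8; next s becomes -32; next final value -32
verdict: not equivalent; witness: x=-1, y=-4


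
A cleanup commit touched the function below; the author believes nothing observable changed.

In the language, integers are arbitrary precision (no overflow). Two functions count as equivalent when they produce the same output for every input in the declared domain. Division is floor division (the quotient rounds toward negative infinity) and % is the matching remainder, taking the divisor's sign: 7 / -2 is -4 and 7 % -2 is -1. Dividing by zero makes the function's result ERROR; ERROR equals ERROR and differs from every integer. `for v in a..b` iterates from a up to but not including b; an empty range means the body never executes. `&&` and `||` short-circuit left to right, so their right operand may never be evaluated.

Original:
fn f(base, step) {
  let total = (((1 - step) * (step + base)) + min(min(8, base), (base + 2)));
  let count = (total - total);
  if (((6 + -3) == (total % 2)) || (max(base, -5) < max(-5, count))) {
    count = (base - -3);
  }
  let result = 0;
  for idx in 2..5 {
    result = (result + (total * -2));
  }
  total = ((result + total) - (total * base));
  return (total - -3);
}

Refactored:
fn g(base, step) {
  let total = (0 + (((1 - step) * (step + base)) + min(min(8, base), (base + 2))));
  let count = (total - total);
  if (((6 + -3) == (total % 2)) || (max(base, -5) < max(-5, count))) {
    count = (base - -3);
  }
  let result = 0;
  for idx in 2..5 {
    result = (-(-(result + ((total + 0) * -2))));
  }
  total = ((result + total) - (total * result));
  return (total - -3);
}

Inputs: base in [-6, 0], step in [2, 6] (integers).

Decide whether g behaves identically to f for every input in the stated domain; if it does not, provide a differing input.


The rewrite breaks on base=-6, step=2, where the results are 1 and 37.
f: total becomes -2; next count becomes 0; next (((6 + -3) == (total % 2)) || (max(base, -5) < max(-5, count))) evaluates to true; next count becomes -3; next result becomes 0; next at idx=2:; next result becomes 4; next at idx=3:; next result becomes 8; next at idx=4:; next result becomes 12; next total becomes -2; next final value 1
g: total becomes -2; next count becomes 0; next (((6 + -3) == (total % 2)) || (max(base, -5) < max(-5, count))) evaluates to true; next count becomes -3; next result becomes 0; next at idx=2:; next result becomes 4; next at idx=3:; next result becomes 8; next at idx=4:; next result becomes 12; next total becomes 34; next final value 37
verdict: not equivalent; witness: base=-6, step=2
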